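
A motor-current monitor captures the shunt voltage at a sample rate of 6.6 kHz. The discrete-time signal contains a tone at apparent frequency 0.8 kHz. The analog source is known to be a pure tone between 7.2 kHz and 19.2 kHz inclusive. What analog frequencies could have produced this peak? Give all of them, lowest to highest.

Frequencies that alias to 0.8 kHz are k·fs ± 0.8 kHz for integer k ≥ 0.
k=0: 0.8 kHz.
k=1: 5.8 kHz, 7.4 kHz.
k=2: 12.4 kHz, 14 kHz.
k=3: 19 kHz, 20.6 kHz.
k=4: 25.6 kHz, 27.2 kHz.
Within [7.2 kHz, 19.2 kHz]: 7.4 kHz, 12.4 kHz, 14 kHz, 19 kHz.

7.4 kHz, 12.4 kHz, 14 kHz, 19 kHz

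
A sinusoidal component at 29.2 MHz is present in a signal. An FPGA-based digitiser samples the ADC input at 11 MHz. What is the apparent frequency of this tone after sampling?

3.8 MHz

29.2 MHz mod fs = 7.2 MHz.
7.2 MHz > fs/2 = 5.5 MHz, folds to fs − 7.2 MHz = 3.8 MHz.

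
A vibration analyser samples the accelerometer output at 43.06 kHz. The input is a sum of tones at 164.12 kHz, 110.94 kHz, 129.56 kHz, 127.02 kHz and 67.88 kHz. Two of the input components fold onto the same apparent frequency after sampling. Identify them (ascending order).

fs/2 = 21.53 kHz.
164.12 kHz mod fs = 34.94 kHz.
34.94 kHz > fs/2 = 21.53 kHz, folds to fs − 34.94 kHz = 8.12 kHz.
110.94 kHz mod fs = 24.82 kHz.
24.82 kHz > fs/2 = 21.53 kHz, folds to fs − 24.82 kHz = 18.24 kHz.
129.56 kHz mod fs = 0.38 kHz.
0.38 kHz ≤ fs/2 = 21.53 kHz, appears at 0.38 kHz.
127.02 kHz mod fs = 40.9 kHz.
40.9 kHz > fs/2 = 21.53 kHz, folds to fs − 40.9 kHz = 2.16 kHz.
67.88 kHz mod fs = 24.82 kHz.
24.82 kHz > fs/2 = 21.53 kHz, folds to fs − 24.82 kHz = 18.24 kHz.
67.88 kHz and 110.94 kHz both map to 18.24 kHz.

67.88 kHz, 110.94 kHz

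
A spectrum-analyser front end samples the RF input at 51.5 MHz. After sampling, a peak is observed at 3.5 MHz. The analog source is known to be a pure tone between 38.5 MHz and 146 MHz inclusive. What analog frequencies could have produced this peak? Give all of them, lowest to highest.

48 MHz, 55 MHz, 99.5 MHz, 106.5 MHz

Frequencies that alias to 3.5 MHz are k·fs ± 3.5 MHz for integer k ≥ 0.
k=0: 3.5 MHz.
k=1: 48 MHz, 55 MHz.
k=2: 99.5 MHz, 106.5 MHz.
k=3: 151 MHz, 158 MHz.
Within [38.5 MHz, 146 MHz]: 48 MHz, 55 MHz, 99.5 MHz, 106.5 MHz.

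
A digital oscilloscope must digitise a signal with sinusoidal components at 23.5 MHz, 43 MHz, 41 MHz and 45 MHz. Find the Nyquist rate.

Highest-frequency component: 45 MHz.
Nyquist rate = 2 × 45 MHz = 90 MHz.

90 MHz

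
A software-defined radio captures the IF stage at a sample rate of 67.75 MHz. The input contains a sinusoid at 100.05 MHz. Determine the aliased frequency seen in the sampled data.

32.3 MHz

100.05 MHz mod fs = 32.3 MHz.
32.3 MHz ≤ fs/2 = 33.875 MHz, appears at 32.3 MHz.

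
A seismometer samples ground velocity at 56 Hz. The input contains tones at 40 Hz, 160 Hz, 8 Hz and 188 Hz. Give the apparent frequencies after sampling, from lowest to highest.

8 Hz, 16 Hz, 20 Hz

fs/2 = 28 Hz.
40 Hz > fs/2 = 28 Hz, folds to fs − 40 Hz = 16 Hz.
160 Hz mod fs = 48 Hz.
48 Hz > fs/2 = 28 Hz, folds to fs − 48 Hz = 8 Hz.
8 Hz ≤ fs/2 = 28 Hz, passes unchanged.
188 Hz mod fs = 20 Hz.
20 Hz ≤ fs/2 = 28 Hz, appears at 20 Hz.
Distinct values: {8 Hz, 16 Hz, 20 Hz}.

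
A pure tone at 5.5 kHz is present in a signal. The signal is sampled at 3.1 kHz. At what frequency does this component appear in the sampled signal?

0.7 kHz

5.5 kHz mod fs = 2.4 kHz.
2.4 kHz > fs/2 = 1.55 kHz, folds to fs − 2.4 kHz = 0.7 kHz.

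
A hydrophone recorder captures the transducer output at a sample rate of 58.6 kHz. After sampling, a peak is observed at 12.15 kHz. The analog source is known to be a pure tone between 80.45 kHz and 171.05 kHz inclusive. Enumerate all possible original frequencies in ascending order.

105.05 kHz, 129.35 kHz, 163.65 kHz

Frequencies that alias to 12.15 kHz are k·fs ± 12.15 kHz for integer k ≥ 0.
k=0: 12.15 kHz.
k=1: 46.45 kHz, 70.75 kHz.
k=2: 105.05 kHz, 129.35 kHz.
k=3: 163.65 kHz, 187.95 kHz.
k=4: 222.25 kHz, 246.55 kHz.
Within [80.45 kHz, 171.05 kHz]: 105.05 kHz, 129.35 kHz, 163.65 kHz.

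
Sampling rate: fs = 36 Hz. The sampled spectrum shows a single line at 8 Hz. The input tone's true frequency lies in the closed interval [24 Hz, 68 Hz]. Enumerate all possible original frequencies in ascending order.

28 Hz, 44 Hz, 64 Hz

Frequencies that alias to 8 Hz are k·fs ± 8 Hz for integer k ≥ 0.
k=0: 8 Hz.
k=1: 28 Hz, 44 Hz.
k=2: 64 Hz, 80 Hz.
k=3: 100 Hz, 116 Hz.
Within [24 Hz, 68 Hz]: 28 Hz, 44 Hz, 64 Hz.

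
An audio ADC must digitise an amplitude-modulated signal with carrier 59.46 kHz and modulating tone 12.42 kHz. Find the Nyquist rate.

143.76 kHz

AM sidebands sit at fc ± fm = 47.04 kHz and 71.88 kHz.
Highest-frequency component: 71.88 kHz.
Nyquist rate = 2 × 71.88 kHz = 143.76 kHz.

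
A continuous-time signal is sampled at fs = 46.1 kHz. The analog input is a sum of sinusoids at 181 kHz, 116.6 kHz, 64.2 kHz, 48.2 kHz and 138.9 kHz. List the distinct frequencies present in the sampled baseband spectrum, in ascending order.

0.6 kHz, 2.1 kHz, 3.4 kHz, 18.1 kHz, 21.7 kHz

fs/2 = 23.05 kHz.
181 kHz mod fs = 42.7 kHz.
42.7 kHz > fs/2 = 23.05 kHz, folds to fs − 42.7 kHz = 3.4 kHz.
116.6 kHz mod fs = 24.4 kHz.
24.4 kHz > fs/2 = 23.05 kHz, folds to fs − 24.4 kHz = 21.7 kHz.
64.2 kHz mod fs = 18.1 kHz.
18.1 kHz ≤ fs/2 = 23.05 kHz, appears at 18.1 kHz.
48.2 kHz mod fs = 2.1 kHz.
2.1 kHz ≤ fs/2 = 23.05 kHz, appears at 2.1 kHz.
138.9 kHz mod fs = 0.6 kHz.
0.6 kHz ≤ fs/2 = 23.05 kHz, appears at 0.6 kHz.
Distinct values: {0.6 kHz, 2.1 kHz, 3.4 kHz, 18.1 kHz, 21.7 kHz}.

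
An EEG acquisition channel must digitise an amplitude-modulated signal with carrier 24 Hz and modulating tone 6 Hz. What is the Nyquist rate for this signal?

AM sidebands sit at fc ± fm = 18 Hz and 30 Hz.
Highest-frequency component: 30 Hz.
Nyquist rate = 2 × 30 Hz = 60 Hz.

60 Hz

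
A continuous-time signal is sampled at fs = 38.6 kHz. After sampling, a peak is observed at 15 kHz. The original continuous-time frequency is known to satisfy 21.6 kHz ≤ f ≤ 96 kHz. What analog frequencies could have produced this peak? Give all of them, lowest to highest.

23.6 kHz, 53.6 kHz, 62.2 kHz, 92.2 kHz

Frequencies that alias to 15 kHz are k·fs ± 15 kHz for integer k ≥ 0.
k=0: 15 kHz.
k=1: 23.6 kHz, 53.6 kHz.
k=2: 62.2 kHz, 92.2 kHz.
k=3: 100.8 kHz, 130.8 kHz.
Within [21.6 kHz, 96 kHz]: 23.6 kHz, 53.6 kHz, 62.2 kHz, 92.2 kHz.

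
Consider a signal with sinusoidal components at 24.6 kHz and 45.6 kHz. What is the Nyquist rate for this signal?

91.2 kHz

Highest-frequency component: 45.6 kHz.
Nyquist rate = 2 × 45.6 kHz = 91.2 kHz.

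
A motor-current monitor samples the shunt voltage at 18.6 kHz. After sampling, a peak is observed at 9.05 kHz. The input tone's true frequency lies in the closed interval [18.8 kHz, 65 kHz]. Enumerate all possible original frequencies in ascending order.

27.65 kHz, 28.15 kHz, 46.25 kHz, 46.75 kHz, 64.85 kHz

Frequencies that alias to 9.05 kHz are k·fs ± 9.05 kHz for integer k ≥ 0.
k=0: 9.05 kHz.
k=1: 9.55 kHz, 27.65 kHz.
k=2: 28.15 kHz, 46.25 kHz.
k=3: 46.75 kHz, 64.85 kHz.
k=4: 65.35 kHz, 83.45 kHz.
Within [18.8 kHz, 65 kHz]: 27.65 kHz, 28.15 kHz, 46.25 kHz, 46.75 kHz, 64.85 kHz.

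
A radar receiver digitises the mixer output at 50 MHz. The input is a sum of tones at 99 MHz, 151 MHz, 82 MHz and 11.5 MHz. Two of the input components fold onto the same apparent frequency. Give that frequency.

fs/2 = 25 MHz.
99 MHz mod fs = 49 MHz.
49 MHz > fs/2 = 25 MHz, folds to fs − 49 MHz = 1 MHz.
151 MHz mod fs = 1 MHz.
1 MHz ≤ fs/2 = 25 MHz, appears at 1 MHz.
82 MHz mod fs = 32 MHz.
32 MHz > fs/2 = 25 MHz, folds to fs − 32 MHz = 18 MHz.
11.5 MHz ≤ fs/2 = 25 MHz, passes unchanged.
99 MHz and 151 MHz both map to 1 MHz.

1 MHz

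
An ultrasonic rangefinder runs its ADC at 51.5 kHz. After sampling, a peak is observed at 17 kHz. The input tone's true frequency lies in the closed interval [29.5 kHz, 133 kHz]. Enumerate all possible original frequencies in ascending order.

34.5 kHz, 68.5 kHz, 86 kHz, 120 kHz

Frequencies that alias to 17 kHz are k·fs ± 17 kHz for integer k ≥ 0.
k=0: 17 kHz.
k=1: 34.5 kHz, 68.5 kHz.
k=2: 86 kHz, 120 kHz.
k=3: 137.5 kHz, 171.5 kHz.
Within [29.5 kHz, 133 kHz]: 34.5 kHz, 68.5 kHz, 86 kHz, 120 kHz.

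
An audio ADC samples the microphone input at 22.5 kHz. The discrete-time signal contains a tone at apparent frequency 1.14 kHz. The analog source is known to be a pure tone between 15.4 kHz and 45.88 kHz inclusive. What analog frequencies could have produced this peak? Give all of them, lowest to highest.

21.36 kHz, 23.64 kHz, 43.86 kHz

Frequencies that alias to 1.14 kHz are k·fs ± 1.14 kHz for integer k ≥ 0.
k=0: 1.14 kHz.
k=1: 21.36 kHz, 23.64 kHz.
k=2: 43.86 kHz, 46.14 kHz.
k=3: 66.36 kHz, 68.64 kHz.
Within [15.4 kHz, 45.88 kHz]: 21.36 kHz, 23.64 kHz, 43.86 kHz.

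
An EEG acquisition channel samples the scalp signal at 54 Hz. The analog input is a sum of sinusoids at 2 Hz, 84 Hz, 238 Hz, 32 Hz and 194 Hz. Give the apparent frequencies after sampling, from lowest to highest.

2 Hz, 22 Hz, 24 Hz

fs/2 = 27 Hz.
2 Hz ≤ fs/2 = 27 Hz, passes unchanged.
84 Hz mod fs = 30 Hz.
30 Hz > fs/2 = 27 Hz, folds to fs − 30 Hz = 24 Hz.
238 Hz mod fs = 22 Hz.
22 Hz ≤ fs/2 = 27 Hz, appears at 22 Hz.
32 Hz > fs/2 = 27 Hz, folds to fs − 32 Hz = 22 Hz.
194 Hz mod fs = 32 Hz.
32 Hz > fs/2 = 27 Hz, folds to fs − 32 Hz = 22 Hz.
Distinct values: {2 Hz, 22 Hz, 24 Hz}.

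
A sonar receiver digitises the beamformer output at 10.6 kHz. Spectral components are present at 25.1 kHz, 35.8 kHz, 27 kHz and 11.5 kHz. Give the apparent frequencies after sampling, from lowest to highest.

0.9 kHz, 3.9 kHz, 4 kHz, 4.8 kHz

fs/2 = 5.3 kHz.
25.1 kHz mod fs = 3.9 kHz.
3.9 kHz ≤ fs/2 = 5.3 kHz, appears at 3.9 kHz.
35.8 kHz mod fs = 4 kHz.
4 kHz ≤ fs/2 = 5.3 kHz, appears at 4 kHz.
27 kHz mod fs = 5.8 kHz.
5.8 kHz > fs/2 = 5.3 kHz, folds to fs − 5.8 kHz = 4.8 kHz.
11.5 kHz mod fs = 0.9 kHz.
0.9 kHz ≤ fs/2 = 5.3 kHz, appears at 0.9 kHz.
Distinct values: {0.9 kHz, 3.9 kHz, 4 kHz, 4.8 kHz}.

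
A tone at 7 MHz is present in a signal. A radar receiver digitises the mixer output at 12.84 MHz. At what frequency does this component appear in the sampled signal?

5.84 MHz

7 MHz > fs/2 = 6.42 MHz, folds to fs − 7 MHz = 5.84 MHz.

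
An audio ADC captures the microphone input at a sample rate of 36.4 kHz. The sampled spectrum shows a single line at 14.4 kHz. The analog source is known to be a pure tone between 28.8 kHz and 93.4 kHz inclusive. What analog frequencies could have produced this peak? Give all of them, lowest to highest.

50.8 kHz, 58.4 kHz, 87.2 kHz

Frequencies that alias to 14.4 kHz are k·fs ± 14.4 kHz for integer k ≥ 0.
k=0: 14.4 kHz.
k=1: 22 kHz, 50.8 kHz.
k=2: 58.4 kHz, 87.2 kHz.
k=3: 94.8 kHz, 123.6 kHz.
Within [28.8 kHz, 93.4 kHz]: 50.8 kHz, 58.4 kHz, 87.2 kHz.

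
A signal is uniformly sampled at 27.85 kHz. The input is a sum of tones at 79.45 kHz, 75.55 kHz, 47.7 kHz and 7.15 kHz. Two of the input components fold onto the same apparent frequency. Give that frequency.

8 kHz

fs/2 = 13.925 kHz.
79.45 kHz mod fs = 23.75 kHz.
23.75 kHz > fs/2 = 13.925 kHz, folds to fs − 23.75 kHz = 4.1 kHz.
75.55 kHz mod fs = 19.85 kHz.
19.85 kHz > fs/2 = 13.925 kHz, folds to fs − 19.85 kHz = 8 kHz.
47.7 kHz mod fs = 19.85 kHz.
19.85 kHz > fs/2 = 13.925 kHz, folds to fs − 19.85 kHz = 8 kHz.
7.15 kHz ≤ fs/2 = 13.925 kHz, passes unchanged.
47.7 kHz and 75.55 kHz both map to 8 kHz.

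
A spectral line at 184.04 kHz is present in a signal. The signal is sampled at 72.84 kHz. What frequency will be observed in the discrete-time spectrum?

184.04 kHz mod fs = 38.36 kHz.
38.36 kHz > fs/2 = 36.42 kHz, folds to fs − 38.36 kHz = 34.48 kHz.

34.48 kHz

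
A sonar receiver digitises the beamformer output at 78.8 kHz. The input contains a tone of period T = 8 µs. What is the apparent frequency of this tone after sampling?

T = 8 µs → f = 1/T = 125 kHz.
125 kHz mod fs = 46.2 kHz.
46.2 kHz > fs/2 = 39.4 kHz, folds to fs − 46.2 kHz = 32.6 kHz.

32.6 kHz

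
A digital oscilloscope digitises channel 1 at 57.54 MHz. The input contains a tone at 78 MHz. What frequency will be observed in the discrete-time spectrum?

78 MHz mod fs = 20.46 MHz.
20.46 MHz ≤ fs/2 = 28.77 MHz, appears at 20.46 MHz.

20.46 MHz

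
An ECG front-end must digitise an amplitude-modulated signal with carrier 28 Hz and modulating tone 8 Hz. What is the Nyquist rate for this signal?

72 Hz

AM sidebands sit at fc ± fm = 20 Hz and 36 Hz.
Highest-frequency component: 36 Hz.
Nyquist rate = 2 × 36 Hz = 72 Hz.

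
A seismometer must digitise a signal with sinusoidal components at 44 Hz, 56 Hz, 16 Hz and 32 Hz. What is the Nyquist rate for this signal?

112 Hz

Highest-frequency component: 56 Hz.
Nyquist rate = 2 × 56 Hz = 112 Hz.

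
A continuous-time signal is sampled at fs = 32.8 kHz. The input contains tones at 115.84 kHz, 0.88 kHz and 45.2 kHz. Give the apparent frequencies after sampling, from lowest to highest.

0.88 kHz, 12.4 kHz, 15.36 kHz

fs/2 = 16.4 kHz.
115.84 kHz mod fs = 17.44 kHz.
17.44 kHz > fs/2 = 16.4 kHz, folds to fs − 17.44 kHz = 15.36 kHz.
0.88 kHz ≤ fs/2 = 16.4 kHz, passes unchanged.
45.2 kHz mod fs = 12.4 kHz.
12.4 kHz ≤ fs/2 = 16.4 kHz, appears at 12.4 kHz.
Distinct values: {0.88 kHz, 12.4 kHz, 15.36 kHz}.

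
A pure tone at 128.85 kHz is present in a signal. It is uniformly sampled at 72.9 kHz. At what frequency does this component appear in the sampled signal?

16.95 kHz

128.85 kHz mod fs = 55.95 kHz.
55.95 kHz > fs/2 = 36.45 kHz, folds to fs − 55.95 kHz = 16.95 kHz.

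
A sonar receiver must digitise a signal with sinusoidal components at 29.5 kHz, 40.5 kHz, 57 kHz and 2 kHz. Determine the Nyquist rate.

Highest-frequency component: 57 kHz.
Nyquist rate = 2 × 57 kHz = 114 kHz.

114 kHz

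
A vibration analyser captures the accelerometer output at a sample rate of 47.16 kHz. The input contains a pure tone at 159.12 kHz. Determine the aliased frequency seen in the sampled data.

17.64 kHz

159.12 kHz mod fs = 17.64 kHz.
17.64 kHz ≤ fs/2 = 23.58 kHz, appears at 17.64 kHz.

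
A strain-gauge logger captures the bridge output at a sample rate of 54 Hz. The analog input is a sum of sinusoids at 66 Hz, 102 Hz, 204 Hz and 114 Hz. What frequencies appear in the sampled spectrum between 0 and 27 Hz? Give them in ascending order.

6 Hz, 12 Hz

fs/2 = 27 Hz.
66 Hz mod fs = 12 Hz.
12 Hz ≤ fs/2 = 27 Hz, appears at 12 Hz.
102 Hz mod fs = 48 Hz.
48 Hz > fs/2 = 27 Hz, folds to fs − 48 Hz = 6 Hz.
204 Hz mod fs = 42 Hz.
42 Hz > fs/2 = 27 Hz, folds to fs − 42 Hz = 12 Hz.
114 Hz mod fs = 6 Hz.
6 Hz ≤ fs/2 = 27 Hz, appears at 6 Hz.
Distinct values: {6 Hz, 12 Hz}.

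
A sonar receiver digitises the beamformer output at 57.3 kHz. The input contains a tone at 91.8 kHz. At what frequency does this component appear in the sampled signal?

22.8 kHz

91.8 kHz mod fs = 34.5 kHz.
34.5 kHz > fs/2 = 28.65 kHz, folds to fs − 34.5 kHz = 22.8 kHz.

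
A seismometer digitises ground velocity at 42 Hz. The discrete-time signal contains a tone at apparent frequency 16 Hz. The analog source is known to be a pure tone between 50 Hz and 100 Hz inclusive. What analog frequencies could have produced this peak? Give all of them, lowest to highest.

58 Hz, 68 Hz, 100 Hz

Frequencies that alias to 16 Hz are k·fs ± 16 Hz for integer k ≥ 0.
k=0: 16 Hz.
k=1: 26 Hz, 58 Hz.
k=2: 68 Hz, 100 Hz.
k=3: 110 Hz, 142 Hz.
Within [50 Hz, 100 Hz]: 58 Hz, 68 Hz, 100 Hz.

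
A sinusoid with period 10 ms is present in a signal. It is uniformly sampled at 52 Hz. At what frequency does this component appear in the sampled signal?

T = 10 ms → f = 1/T = 100 Hz.
100 Hz mod fs = 48 Hz.
48 Hz > fs/2 = 26 Hz, folds to fs − 48 Hz = 4 Hz.

4 Hz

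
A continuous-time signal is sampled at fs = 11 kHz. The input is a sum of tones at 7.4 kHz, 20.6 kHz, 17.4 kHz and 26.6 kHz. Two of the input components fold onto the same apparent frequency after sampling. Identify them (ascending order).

17.4 kHz, 26.6 kHz

fs/2 = 5.5 kHz.
7.4 kHz > fs/2 = 5.5 kHz, folds to fs − 7.4 kHz = 3.6 kHz.
20.6 kHz mod fs = 9.6 kHz.
9.6 kHz > fs/2 = 5.5 kHz, folds to fs − 9.6 kHz = 1.4 kHz.
17.4 kHz mod fs = 6.4 kHz.
6.4 kHz > fs/2 = 5.5 kHz, folds to fs − 6.4 kHz = 4.6 kHz.
26.6 kHz mod fs = 4.6 kHz.
4.6 kHz ≤ fs/2 = 5.5 kHz, appears at 4.6 kHz.
17.4 kHz and 26.6 kHz both map to 4.6 kHz.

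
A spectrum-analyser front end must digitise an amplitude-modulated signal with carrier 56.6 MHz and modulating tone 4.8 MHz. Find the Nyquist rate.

AM sidebands sit at fc ± fm = 51.8 MHz and 61.4 MHz.
Highest-frequency component: 61.4 MHz.
Nyquist rate = 2 × 61.4 MHz = 122.8 MHz.

122.8 MHz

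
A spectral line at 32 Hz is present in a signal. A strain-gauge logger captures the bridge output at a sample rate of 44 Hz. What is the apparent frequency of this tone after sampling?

12 Hz

32 Hz > fs/2 = 22 Hz, folds to fs − 32 Hz = 12 Hz.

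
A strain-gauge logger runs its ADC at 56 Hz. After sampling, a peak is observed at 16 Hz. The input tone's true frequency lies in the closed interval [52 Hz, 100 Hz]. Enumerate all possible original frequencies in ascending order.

Frequencies that alias to 16 Hz are k·fs ± 16 Hz for integer k ≥ 0.
k=0: 16 Hz.
k=1: 40 Hz, 72 Hz.
k=2: 96 Hz, 128 Hz.
k=3: 152 Hz, 184 Hz.
Within [52 Hz, 100 Hz]: 72 Hz, 96 Hz.

72 Hz, 96 Hz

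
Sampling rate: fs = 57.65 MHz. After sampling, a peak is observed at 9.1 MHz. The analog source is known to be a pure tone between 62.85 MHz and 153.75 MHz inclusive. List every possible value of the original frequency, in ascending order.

Frequencies that alias to 9.1 MHz are k·fs ± 9.1 MHz for integer k ≥ 0.
k=0: 9.1 MHz.
k=1: 48.55 MHz, 66.75 MHz.
k=2: 106.2 MHz, 124.4 MHz.
k=3: 163.85 MHz, 182.05 MHz.
Within [62.85 MHz, 153.75 MHz]: 66.75 MHz, 106.2 MHz, 124.4 MHz.

66.75 MHz, 106.2 MHz, 124.4 MHz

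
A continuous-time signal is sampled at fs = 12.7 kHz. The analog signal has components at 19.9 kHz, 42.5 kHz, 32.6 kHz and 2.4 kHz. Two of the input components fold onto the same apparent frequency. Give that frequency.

fs/2 = 6.35 kHz.
19.9 kHz mod fs = 7.2 kHz.
7.2 kHz > fs/2 = 6.35 kHz, folds to fs − 7.2 kHz = 5.5 kHz.
42.5 kHz mod fs = 4.4 kHz.
4.4 kHz ≤ fs/2 = 6.35 kHz, appears at 4.4 kHz.
32.6 kHz mod fs = 7.2 kHz.
7.2 kHz > fs/2 = 6.35 kHz, folds to fs − 7.2 kHz = 5.5 kHz.
2.4 kHz ≤ fs/2 = 6.35 kHz, passes unchanged.
19.9 kHz and 32.6 kHz both map to 5.5 kHz.

5.5 kHz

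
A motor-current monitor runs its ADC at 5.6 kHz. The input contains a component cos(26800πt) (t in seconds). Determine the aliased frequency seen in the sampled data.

2.2 kHz

ω = 26800π rad/s → f = ω/(2π) = 13400 Hz = 13.4 kHz.
13.4 kHz mod fs = 2.2 kHz.
2.2 kHz ≤ fs/2 = 2.8 kHz, appears at 2.2 kHz.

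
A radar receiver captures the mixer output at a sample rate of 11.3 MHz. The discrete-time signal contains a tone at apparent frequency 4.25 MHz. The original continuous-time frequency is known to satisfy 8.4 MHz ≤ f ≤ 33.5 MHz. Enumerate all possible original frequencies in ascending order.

15.55 MHz, 18.35 MHz, 26.85 MHz, 29.65 MHz

Frequencies that alias to 4.25 MHz are k·fs ± 4.25 MHz for integer k ≥ 0.
k=0: 4.25 MHz.
k=1: 7.05 MHz, 15.55 MHz.
k=2: 18.35 MHz, 26.85 MHz.
k=3: 29.65 MHz, 38.15 MHz.
k=4: 40.95 MHz, 49.45 MHz.
Within [8.4 MHz, 33.5 MHz]: 15.55 MHz, 18.35 MHz, 26.85 MHz, 29.65 MHz.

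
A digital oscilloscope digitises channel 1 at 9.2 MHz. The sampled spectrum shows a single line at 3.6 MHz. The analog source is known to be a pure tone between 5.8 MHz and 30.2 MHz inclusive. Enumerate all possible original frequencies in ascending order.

Frequencies that alias to 3.6 MHz are k·fs ± 3.6 MHz for integer k ≥ 0.
k=0: 3.6 MHz.
k=1: 5.6 MHz, 12.8 MHz.
k=2: 14.8 MHz, 22 MHz.
k=3: 24 MHz, 31.2 MHz.
k=4: 33.2 MHz, 40.4 MHz.
Within [5.8 MHz, 30.2 MHz]: 12.8 MHz, 14.8 MHz, 22 MHz, 24 MHz.

12.8 MHz, 14.8 MHz, 22 MHz, 24 MHz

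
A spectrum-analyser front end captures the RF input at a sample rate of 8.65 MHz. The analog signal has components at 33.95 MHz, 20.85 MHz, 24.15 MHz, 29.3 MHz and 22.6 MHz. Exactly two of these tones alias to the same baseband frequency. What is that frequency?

3.35 MHz

fs/2 = 4.325 MHz.
33.95 MHz mod fs = 8 MHz.
8 MHz > fs/2 = 4.325 MHz, folds to fs − 8 MHz = 0.65 MHz.
20.85 MHz mod fs = 3.55 MHz.
3.55 MHz ≤ fs/2 = 4.325 MHz, appears at 3.55 MHz.
24.15 MHz mod fs = 6.85 MHz.
6.85 MHz > fs/2 = 4.325 MHz, folds to fs − 6.85 MHz = 1.8 MHz.
29.3 MHz mod fs = 3.35 MHz.
3.35 MHz ≤ fs/2 = 4.325 MHz, appears at 3.35 MHz.
22.6 MHz mod fs = 5.3 MHz.
5.3 MHz > fs/2 = 4.325 MHz, folds to fs − 5.3 MHz = 3.35 MHz.
22.6 MHz and 29.3 MHz both map to 3.35 MHz.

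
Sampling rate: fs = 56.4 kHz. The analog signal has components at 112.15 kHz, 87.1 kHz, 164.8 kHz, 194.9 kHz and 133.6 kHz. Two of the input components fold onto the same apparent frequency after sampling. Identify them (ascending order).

87.1 kHz, 194.9 kHz

fs/2 = 28.2 kHz.
112.15 kHz mod fs = 55.75 kHz.
55.75 kHz > fs/2 = 28.2 kHz, folds to fs − 55.75 kHz = 0.65 kHz.
87.1 kHz mod fs = 30.7 kHz.
30.7 kHz > fs/2 = 28.2 kHz, folds to fs − 30.7 kHz = 25.7 kHz.
164.8 kHz mod fs = 52 kHz.
52 kHz > fs/2 = 28.2 kHz, folds to fs − 52 kHz = 4.4 kHz.
194.9 kHz mod fs = 25.7 kHz.
25.7 kHz ≤ fs/2 = 28.2 kHz, appears at 25.7 kHz.
133.6 kHz mod fs = 20.8 kHz.
20.8 kHz ≤ fs/2 = 28.2 kHz, appears at 20.8 kHz.
87.1 kHz and 194.9 kHz both map to 25.7 kHz.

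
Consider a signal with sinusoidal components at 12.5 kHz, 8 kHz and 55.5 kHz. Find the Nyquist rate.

Highest-frequency component: 55.5 kHz.
Nyquist rate = 2 × 55.5 kHz = 111 kHz.

111 kHz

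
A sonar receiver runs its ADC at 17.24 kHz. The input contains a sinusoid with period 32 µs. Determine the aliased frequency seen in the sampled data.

3.23 kHz

T = 32 µs → f = 1/T = 31.25 kHz.
31.25 kHz mod fs = 14.01 kHz.
14.01 kHz > fs/2 = 8.62 kHz, folds to fs − 14.01 kHz = 3.23 kHz.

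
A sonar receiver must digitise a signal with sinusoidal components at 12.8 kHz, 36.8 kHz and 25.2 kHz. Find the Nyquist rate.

Highest-frequency component: 36.8 kHz.
Nyquist rate = 2 × 36.8 kHz = 73.6 kHz.

73.6 kHz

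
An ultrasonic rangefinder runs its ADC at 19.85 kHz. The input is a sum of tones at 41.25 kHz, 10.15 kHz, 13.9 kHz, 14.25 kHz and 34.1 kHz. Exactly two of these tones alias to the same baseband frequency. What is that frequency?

5.6 kHz

fs/2 = 9.925 kHz.
41.25 kHz mod fs = 1.55 kHz.
1.55 kHz ≤ fs/2 = 9.925 kHz, appears at 1.55 kHz.
10.15 kHz > fs/2 = 9.925 kHz, folds to fs − 10.15 kHz = 9.7 kHz.
13.9 kHz > fs/2 = 9.925 kHz, folds to fs − 13.9 kHz = 5.95 kHz.
14.25 kHz > fs/2 = 9.925 kHz, folds to fs − 14.25 kHz = 5.6 kHz.
34.1 kHz mod fs = 14.25 kHz.
14.25 kHz > fs/2 = 9.925 kHz, folds to fs − 14.25 kHz = 5.6 kHz.
14.25 kHz and 34.1 kHz both map to 5.6 kHz.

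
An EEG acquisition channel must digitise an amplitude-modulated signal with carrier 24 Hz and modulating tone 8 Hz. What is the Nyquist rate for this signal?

AM sidebands sit at fc ± fm = 16 Hz and 32 Hz.
Highest-frequency component: 32 Hz.
Nyquist rate = 2 × 32 Hz = 64 Hz.

64 Hz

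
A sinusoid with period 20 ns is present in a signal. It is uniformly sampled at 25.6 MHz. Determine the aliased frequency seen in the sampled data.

1.2 MHz

T = 20 ns → f = 1/T = 50 MHz.
50 MHz mod fs = 24.4 MHz.
24.4 MHz > fs/2 = 12.8 MHz, folds to fs − 24.4 MHz = 1.2 MHz.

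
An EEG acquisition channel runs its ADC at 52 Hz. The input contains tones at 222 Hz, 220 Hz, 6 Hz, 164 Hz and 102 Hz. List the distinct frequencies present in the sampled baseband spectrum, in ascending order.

fs/2 = 26 Hz.
222 Hz mod fs = 14 Hz.
14 Hz ≤ fs/2 = 26 Hz, appears at 14 Hz.
220 Hz mod fs = 12 Hz.
12 Hz ≤ fs/2 = 26 Hz, appears at 12 Hz.
6 Hz ≤ fs/2 = 26 Hz, passes unchanged.
164 Hz mod fs = 8 Hz.
8 Hz ≤ fs/2 = 26 Hz, appears at 8 Hz.
102 Hz mod fs = 50 Hz.
50 Hz > fs/2 = 26 Hz, folds to fs − 50 Hz = 2 Hz.
Distinct values: {2 Hz, 6 Hz, 8 Hz, 12 Hz, 14 Hz}.

2 Hz, 6 Hz, 8 Hz, 12 Hz, 14 Hz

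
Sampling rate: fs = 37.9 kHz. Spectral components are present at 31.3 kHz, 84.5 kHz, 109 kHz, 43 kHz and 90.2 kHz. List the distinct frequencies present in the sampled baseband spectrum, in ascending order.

4.7 kHz, 5.1 kHz, 6.6 kHz, 8.7 kHz, 14.4 kHz

fs/2 = 18.95 kHz.
31.3 kHz > fs/2 = 18.95 kHz, folds to fs − 31.3 kHz = 6.6 kHz.
84.5 kHz mod fs = 8.7 kHz.
8.7 kHz ≤ fs/2 = 18.95 kHz, appears at 8.7 kHz.
109 kHz mod fs = 33.2 kHz.
33.2 kHz > fs/2 = 18.95 kHz, folds to fs − 33.2 kHz = 4.7 kHz.
43 kHz mod fs = 5.1 kHz.
5.1 kHz ≤ fs/2 = 18.95 kHz, appears at 5.1 kHz.
90.2 kHz mod fs = 14.4 kHz.
14.4 kHz ≤ fs/2 = 18.95 kHz, appears at 14.4 kHz.
Distinct values: {4.7 kHz, 5.1 kHz, 6.6 kHz, 8.7 kHz, 14.4 kHz}.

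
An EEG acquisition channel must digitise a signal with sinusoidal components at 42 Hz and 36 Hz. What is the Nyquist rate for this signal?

84 Hz

Highest-frequency component: 42 Hz.
Nyquist rate = 2 × 42 Hz = 84 Hz.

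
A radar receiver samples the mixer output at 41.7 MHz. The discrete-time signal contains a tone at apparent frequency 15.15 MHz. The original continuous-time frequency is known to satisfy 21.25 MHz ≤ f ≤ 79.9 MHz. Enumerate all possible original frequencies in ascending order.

Frequencies that alias to 15.15 MHz are k·fs ± 15.15 MHz for integer k ≥ 0.
k=0: 15.15 MHz.
k=1: 26.55 MHz, 56.85 MHz.
k=2: 68.25 MHz, 98.55 MHz.
k=3: 109.95 MHz, 140.25 MHz.
Within [21.25 MHz, 79.9 MHz]: 26.55 MHz, 56.85 MHz, 68.25 MHz.

26.55 MHz, 56.85 MHz, 68.25 MHz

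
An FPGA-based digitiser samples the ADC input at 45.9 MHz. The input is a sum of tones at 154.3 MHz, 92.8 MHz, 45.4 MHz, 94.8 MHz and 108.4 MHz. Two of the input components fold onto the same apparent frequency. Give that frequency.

fs/2 = 22.95 MHz.
154.3 MHz mod fs = 16.6 MHz.
16.6 MHz ≤ fs/2 = 22.95 MHz, appears at 16.6 MHz.
92.8 MHz mod fs = 1 MHz.
1 MHz ≤ fs/2 = 22.95 MHz, appears at 1 MHz.
45.4 MHz > fs/2 = 22.95 MHz, folds to fs − 45.4 MHz = 0.5 MHz.
94.8 MHz mod fs = 3 MHz.
3 MHz ≤ fs/2 = 22.95 MHz, appears at 3 MHz.
108.4 MHz mod fs = 16.6 MHz.
16.6 MHz ≤ fs/2 = 22.95 MHz, appears at 16.6 MHz.
108.4 MHz and 154.3 MHz both map to 16.6 MHz.

16.6 MHz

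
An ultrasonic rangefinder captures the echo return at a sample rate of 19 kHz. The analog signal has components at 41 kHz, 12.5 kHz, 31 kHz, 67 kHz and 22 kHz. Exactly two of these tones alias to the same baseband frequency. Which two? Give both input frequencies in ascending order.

22 kHz, 41 kHz

fs/2 = 9.5 kHz.
41 kHz mod fs = 3 kHz.
3 kHz ≤ fs/2 = 9.5 kHz, appears at 3 kHz.
12.5 kHz > fs/2 = 9.5 kHz, folds to fs − 12.5 kHz = 6.5 kHz.
31 kHz mod fs = 12 kHz.
12 kHz > fs/2 = 9.5 kHz, folds to fs − 12 kHz = 7 kHz.
67 kHz mod fs = 10 kHz.
10 kHz > fs/2 = 9.5 kHz, folds to fs − 10 kHz = 9 kHz.
22 kHz mod fs = 3 kHz.
3 kHz ≤ fs/2 = 9.5 kHz, appears at 3 kHz.
22 kHz and 41 kHz both map to 3 kHz.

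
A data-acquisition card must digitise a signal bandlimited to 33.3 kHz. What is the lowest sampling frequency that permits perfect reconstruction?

66.6 kHz

Nyquist rate = 2 × 33.3 kHz = 66.6 kHz.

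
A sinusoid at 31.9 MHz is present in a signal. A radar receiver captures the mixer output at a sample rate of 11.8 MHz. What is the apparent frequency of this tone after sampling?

3.5 MHz

31.9 MHz mod fs = 8.3 MHz.
8.3 MHz > fs/2 = 5.9 MHz, folds to fs − 8.3 MHz = 3.5 MHz.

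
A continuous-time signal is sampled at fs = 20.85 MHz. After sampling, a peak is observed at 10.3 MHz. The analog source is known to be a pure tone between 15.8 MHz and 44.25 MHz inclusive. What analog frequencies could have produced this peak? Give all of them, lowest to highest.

Frequencies that alias to 10.3 MHz are k·fs ± 10.3 MHz for integer k ≥ 0.
k=0: 10.3 MHz.
k=1: 10.55 MHz, 31.15 MHz.
k=2: 31.4 MHz, 52 MHz.
k=3: 52.25 MHz, 72.85 MHz.
Within [15.8 MHz, 44.25 MHz]: 31.15 MHz, 31.4 MHz.

31.15 MHz, 31.4 MHz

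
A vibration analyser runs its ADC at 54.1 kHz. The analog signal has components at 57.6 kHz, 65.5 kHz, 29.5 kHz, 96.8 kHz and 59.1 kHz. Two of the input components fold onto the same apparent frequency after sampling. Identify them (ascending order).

65.5 kHz, 96.8 kHz

fs/2 = 27.05 kHz.
57.6 kHz mod fs = 3.5 kHz.
3.5 kHz ≤ fs/2 = 27.05 kHz, appears at 3.5 kHz.
65.5 kHz mod fs = 11.4 kHz.
11.4 kHz ≤ fs/2 = 27.05 kHz, appears at 11.4 kHz.
29.5 kHz > fs/2 = 27.05 kHz, folds to fs − 29.5 kHz = 24.6 kHz.
96.8 kHz mod fs = 42.7 kHz.
42.7 kHz > fs/2 = 27.05 kHz, folds to fs − 42.7 kHz = 11.4 kHz.
59.1 kHz mod fs = 5 kHz.
5 kHz ≤ fs/2 = 27.05 kHz, appears at 5 kHz.
65.5 kHz and 96.8 kHz both map to 11.4 kHz.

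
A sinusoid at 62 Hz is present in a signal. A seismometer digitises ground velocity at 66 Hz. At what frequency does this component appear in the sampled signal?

4 Hz

62 Hz > fs/2 = 33 Hz, folds to fs − 62 Hz = 4 Hz.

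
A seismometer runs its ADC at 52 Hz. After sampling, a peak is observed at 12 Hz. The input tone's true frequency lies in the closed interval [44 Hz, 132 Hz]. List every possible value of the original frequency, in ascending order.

64 Hz, 92 Hz, 116 Hz

Frequencies that alias to 12 Hz are k·fs ± 12 Hz for integer k ≥ 0.
k=0: 12 Hz.
k=1: 40 Hz, 64 Hz.
k=2: 92 Hz, 116 Hz.
k=3: 144 Hz, 168 Hz.
Within [44 Hz, 132 Hz]: 64 Hz, 92 Hz, 116 Hz.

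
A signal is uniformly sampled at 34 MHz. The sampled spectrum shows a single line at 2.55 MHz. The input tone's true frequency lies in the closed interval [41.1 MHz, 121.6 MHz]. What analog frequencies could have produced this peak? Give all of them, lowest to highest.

65.45 MHz, 70.55 MHz, 99.45 MHz, 104.55 MHz

Frequencies that alias to 2.55 MHz are k·fs ± 2.55 MHz for integer k ≥ 0.
k=0: 2.55 MHz.
k=1: 31.45 MHz, 36.55 MHz.
k=2: 65.45 MHz, 70.55 MHz.
k=3: 99.45 MHz, 104.55 MHz.
k=4: 133.45 MHz, 138.55 MHz.
Within [41.1 MHz, 121.6 MHz]: 65.45 MHz, 70.55 MHz, 99.45 MHz, 104.55 MHz.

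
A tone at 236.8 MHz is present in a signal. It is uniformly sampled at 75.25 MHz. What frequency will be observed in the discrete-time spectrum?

11.05 MHz

236.8 MHz mod fs = 11.05 MHz.
11.05 MHz ≤ fs/2 = 37.625 MHz, appears at 11.05 MHz.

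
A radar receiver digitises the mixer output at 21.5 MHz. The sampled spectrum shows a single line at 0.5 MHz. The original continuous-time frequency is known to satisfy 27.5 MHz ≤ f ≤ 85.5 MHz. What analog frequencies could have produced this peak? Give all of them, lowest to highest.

Frequencies that alias to 0.5 MHz are k·fs ± 0.5 MHz for integer k ≥ 0.
k=0: 0.5 MHz.
k=1: 21 MHz, 22 MHz.
k=2: 42.5 MHz, 43.5 MHz.
k=3: 64 MHz, 65 MHz.
k=4: 85.5 MHz, 86.5 MHz.
k=5: 107 MHz, 108 MHz.
Within [27.5 MHz, 85.5 MHz]: 42.5 MHz, 43.5 MHz, 64 MHz, 65 MHz, 85.5 MHz.

42.5 MHz, 43.5 MHz, 64 MHz, 65 MHz, 85.5 MHz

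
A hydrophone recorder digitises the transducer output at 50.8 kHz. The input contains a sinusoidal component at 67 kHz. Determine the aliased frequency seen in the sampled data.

67 kHz mod fs = 16.2 kHz.
16.2 kHz ≤ fs/2 = 25.4 kHz, appears at 16.2 kHz.

16.2 kHz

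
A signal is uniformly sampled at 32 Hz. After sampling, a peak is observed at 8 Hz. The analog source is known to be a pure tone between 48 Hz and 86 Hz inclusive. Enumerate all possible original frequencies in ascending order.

56 Hz, 72 Hz

Frequencies that alias to 8 Hz are k·fs ± 8 Hz for integer k ≥ 0.
k=0: 8 Hz.
k=1: 24 Hz, 40 Hz.
k=2: 56 Hz, 72 Hz.
k=3: 88 Hz, 104 Hz.
Within [48 Hz, 86 Hz]: 56 Hz, 72 Hz.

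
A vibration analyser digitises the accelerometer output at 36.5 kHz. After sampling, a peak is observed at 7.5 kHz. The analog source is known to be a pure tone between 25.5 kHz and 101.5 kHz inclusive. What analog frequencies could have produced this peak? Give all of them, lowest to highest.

29 kHz, 44 kHz, 65.5 kHz, 80.5 kHz

Frequencies that alias to 7.5 kHz are k·fs ± 7.5 kHz for integer k ≥ 0.
k=0: 7.5 kHz.
k=1: 29 kHz, 44 kHz.
k=2: 65.5 kHz, 80.5 kHz.
k=3: 102 kHz, 117 kHz.
Within [25.5 kHz, 101.5 kHz]: 29 kHz, 44 kHz, 65.5 kHz, 80.5 kHz.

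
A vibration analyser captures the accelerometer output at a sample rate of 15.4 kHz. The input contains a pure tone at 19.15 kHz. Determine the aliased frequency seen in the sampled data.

3.75 kHz

19.15 kHz mod fs = 3.75 kHz.
3.75 kHz ≤ fs/2 = 7.7 kHz, appears at 3.75 kHz.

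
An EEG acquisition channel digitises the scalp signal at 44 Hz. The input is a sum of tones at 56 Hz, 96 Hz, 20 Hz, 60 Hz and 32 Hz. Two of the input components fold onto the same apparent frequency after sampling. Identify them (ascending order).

32 Hz, 56 Hz

fs/2 = 22 Hz.
56 Hz mod fs = 12 Hz.
12 Hz ≤ fs/2 = 22 Hz, appears at 12 Hz.
96 Hz mod fs = 8 Hz.
8 Hz ≤ fs/2 = 22 Hz, appears at 8 Hz.
20 Hz ≤ fs/2 = 22 Hz, passes unchanged.
60 Hz mod fs = 16 Hz.
16 Hz ≤ fs/2 = 22 Hz, appears at 16 Hz.
32 Hz > fs/2 = 22 Hz, folds to fs − 32 Hz = 12 Hz.
32 Hz and 56 Hz both map to 12 Hz.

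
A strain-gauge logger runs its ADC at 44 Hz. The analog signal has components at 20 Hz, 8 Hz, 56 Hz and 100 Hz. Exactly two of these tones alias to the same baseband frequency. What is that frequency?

fs/2 = 22 Hz.
20 Hz ≤ fs/2 = 22 Hz, passes unchanged.
8 Hz ≤ fs/2 = 22 Hz, passes unchanged.
56 Hz mod fs = 12 Hz.
12 Hz ≤ fs/2 = 22 Hz, appears at 12 Hz.
100 Hz mod fs = 12 Hz.
12 Hz ≤ fs/2 = 22 Hz, appears at 12 Hz.
56 Hz and 100 Hz both map to 12 Hz.

12 Hz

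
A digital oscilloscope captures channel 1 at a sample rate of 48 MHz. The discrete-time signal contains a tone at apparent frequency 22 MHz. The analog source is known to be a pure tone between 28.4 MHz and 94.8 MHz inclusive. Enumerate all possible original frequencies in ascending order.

70 MHz, 74 MHz

Frequencies that alias to 22 MHz are k·fs ± 22 MHz for integer k ≥ 0.
k=0: 22 MHz.
k=1: 26 MHz, 70 MHz.
k=2: 74 MHz, 118 MHz.
k=3: 122 MHz, 166 MHz.
Within [28.4 MHz, 94.8 MHz]: 70 MHz, 74 MHz.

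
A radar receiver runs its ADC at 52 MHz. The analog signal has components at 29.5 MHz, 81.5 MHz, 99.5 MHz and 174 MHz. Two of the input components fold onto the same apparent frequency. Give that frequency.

22.5 MHz

fs/2 = 26 MHz.
29.5 MHz > fs/2 = 26 MHz, folds to fs − 29.5 MHz = 22.5 MHz.
81.5 MHz mod fs = 29.5 MHz.
29.5 MHz > fs/2 = 26 MHz, folds to fs − 29.5 MHz = 22.5 MHz.
99.5 MHz mod fs = 47.5 MHz.
47.5 MHz > fs/2 = 26 MHz, folds to fs − 47.5 MHz = 4.5 MHz.
174 MHz mod fs = 18 MHz.
18 MHz ≤ fs/2 = 26 MHz, appears at 18 MHz.
29.5 MHz and 81.5 MHz both map to 22.5 MHz.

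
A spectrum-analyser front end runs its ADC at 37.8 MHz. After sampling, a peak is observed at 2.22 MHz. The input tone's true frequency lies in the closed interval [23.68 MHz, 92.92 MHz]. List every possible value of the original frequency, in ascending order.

Frequencies that alias to 2.22 MHz are k·fs ± 2.22 MHz for integer k ≥ 0.
k=0: 2.22 MHz.
k=1: 35.58 MHz, 40.02 MHz.
k=2: 73.38 MHz, 77.82 MHz.
k=3: 111.18 MHz, 115.62 MHz.
Within [23.68 MHz, 92.92 MHz]: 35.58 MHz, 40.02 MHz, 73.38 MHz, 77.82 MHz.

35.58 MHz, 40.02 MHz, 73.38 MHz, 77.82 MHz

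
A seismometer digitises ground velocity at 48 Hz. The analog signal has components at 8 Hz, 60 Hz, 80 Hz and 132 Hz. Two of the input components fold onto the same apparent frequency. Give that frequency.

fs/2 = 24 Hz.
8 Hz ≤ fs/2 = 24 Hz, passes unchanged.
60 Hz mod fs = 12 Hz.
12 Hz ≤ fs/2 = 24 Hz, appears at 12 Hz.
80 Hz mod fs = 32 Hz.
32 Hz > fs/2 = 24 Hz, folds to fs − 32 Hz = 16 Hz.
132 Hz mod fs = 36 Hz.
36 Hz > fs/2 = 24 Hz, folds to fs − 36 Hz = 12 Hz.
60 Hz and 132 Hz both map to 12 Hz.

12 Hz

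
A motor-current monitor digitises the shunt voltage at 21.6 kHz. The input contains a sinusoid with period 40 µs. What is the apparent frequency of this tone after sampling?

T = 40 µs → f = 1/T = 25 kHz.
25 kHz mod fs = 3.4 kHz.
3.4 kHz ≤ fs/2 = 10.8 kHz, appears at 3.4 kHz.

3.4 kHz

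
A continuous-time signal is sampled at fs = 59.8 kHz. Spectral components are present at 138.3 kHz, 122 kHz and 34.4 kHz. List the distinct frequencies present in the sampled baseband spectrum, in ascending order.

fs/2 = 29.9 kHz.
138.3 kHz mod fs = 18.7 kHz.
18.7 kHz ≤ fs/2 = 29.9 kHz, appears at 18.7 kHz.
122 kHz mod fs = 2.4 kHz.
2.4 kHz ≤ fs/2 = 29.9 kHz, appears at 2.4 kHz.
34.4 kHz > fs/2 = 29.9 kHz, folds to fs − 34.4 kHz = 25.4 kHz.
Distinct values: {2.4 kHz, 18.7 kHz, 25.4 kHz}.

2.4 kHz, 18.7 kHz, 25.4 kHz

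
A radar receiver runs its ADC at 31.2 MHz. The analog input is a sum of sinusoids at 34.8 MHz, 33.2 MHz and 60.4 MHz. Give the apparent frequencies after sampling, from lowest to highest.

fs/2 = 15.6 MHz.
34.8 MHz mod fs = 3.6 MHz.
3.6 MHz ≤ fs/2 = 15.6 MHz, appears at 3.6 MHz.
33.2 MHz mod fs = 2 MHz.
2 MHz ≤ fs/2 = 15.6 MHz, appears at 2 MHz.
60.4 MHz mod fs = 29.2 MHz.
29.2 MHz > fs/2 = 15.6 MHz, folds to fs − 29.2 MHz = 2 MHz.
Distinct values: {2 MHz, 3.6 MHz}.

2 MHz, 3.6 MHz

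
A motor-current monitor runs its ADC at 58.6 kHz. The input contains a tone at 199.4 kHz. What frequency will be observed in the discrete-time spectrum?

199.4 kHz mod fs = 23.6 kHz.
23.6 kHz ≤ fs/2 = 29.3 kHz, appears at 23.6 kHz.

23.6 kHz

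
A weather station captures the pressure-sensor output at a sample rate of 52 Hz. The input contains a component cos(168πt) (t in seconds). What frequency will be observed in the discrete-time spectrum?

20 Hz

ω = 168π rad/s → f = ω/(2π) = 84 Hz.
84 Hz mod fs = 32 Hz.
32 Hz > fs/2 = 26 Hz, folds to fs − 32 Hz = 20 Hz.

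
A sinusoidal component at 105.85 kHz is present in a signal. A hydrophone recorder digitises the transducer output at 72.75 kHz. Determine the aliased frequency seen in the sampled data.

33.1 kHz

105.85 kHz mod fs = 33.1 kHz.
33.1 kHz ≤ fs/2 = 36.375 kHz, appears at 33.1 kHz.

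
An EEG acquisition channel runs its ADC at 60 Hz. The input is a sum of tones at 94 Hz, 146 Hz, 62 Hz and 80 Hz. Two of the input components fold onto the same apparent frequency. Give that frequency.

26 Hz

fs/2 = 30 Hz.
94 Hz mod fs = 34 Hz.
34 Hz > fs/2 = 30 Hz, folds to fs − 34 Hz = 26 Hz.
146 Hz mod fs = 26 Hz.
26 Hz ≤ fs/2 = 30 Hz, appears at 26 Hz.
62 Hz mod fs = 2 Hz.
2 Hz ≤ fs/2 = 30 Hz, appears at 2 Hz.
80 Hz mod fs = 20 Hz.
20 Hz ≤ fs/2 = 30 Hz, appears at 20 Hz.
94 Hz and 146 Hz both map to 26 Hz.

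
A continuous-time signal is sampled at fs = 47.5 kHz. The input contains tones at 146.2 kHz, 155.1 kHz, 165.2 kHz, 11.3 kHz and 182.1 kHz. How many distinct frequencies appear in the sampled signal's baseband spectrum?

fs/2 = 23.75 kHz.
146.2 kHz mod fs = 3.7 kHz.
3.7 kHz ≤ fs/2 = 23.75 kHz, appears at 3.7 kHz.
155.1 kHz mod fs = 12.6 kHz.
12.6 kHz ≤ fs/2 = 23.75 kHz, appears at 12.6 kHz.
165.2 kHz mod fs = 22.7 kHz.
22.7 kHz ≤ fs/2 = 23.75 kHz, appears at 22.7 kHz.
11.3 kHz ≤ fs/2 = 23.75 kHz, passes unchanged.
182.1 kHz mod fs = 39.6 kHz.
39.6 kHz > fs/2 = 23.75 kHz, folds to fs − 39.6 kHz = 7.9 kHz.
Distinct values: {3.7 kHz, 7.9 kHz, 11.3 kHz, 12.6 kHz, 22.7 kHz} → 5.

5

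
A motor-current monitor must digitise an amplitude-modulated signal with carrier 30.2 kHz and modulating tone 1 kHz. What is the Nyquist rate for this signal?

AM sidebands sit at fc ± fm = 29.2 kHz and 31.2 kHz.
Highest-frequency component: 31.2 kHz.
Nyquist rate = 2 × 31.2 kHz = 62.4 kHz.

62.4 kHz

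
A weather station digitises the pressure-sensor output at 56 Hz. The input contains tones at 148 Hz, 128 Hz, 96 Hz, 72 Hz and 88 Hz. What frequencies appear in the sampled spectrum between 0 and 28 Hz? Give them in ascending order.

16 Hz, 20 Hz, 24 Hz

fs/2 = 28 Hz.
148 Hz mod fs = 36 Hz.
36 Hz > fs/2 = 28 Hz, folds to fs − 36 Hz = 20 Hz.
128 Hz mod fs = 16 Hz.
16 Hz ≤ fs/2 = 28 Hz, appears at 16 Hz.
96 Hz mod fs = 40 Hz.
40 Hz > fs/2 = 28 Hz, folds to fs − 40 Hz = 16 Hz.
72 Hz mod fs = 16 Hz.
16 Hz ≤ fs/2 = 28 Hz, appears at 16 Hz.
88 Hz mod fs = 32 Hz.
32 Hz > fs/2 = 28 Hz, folds to fs − 32 Hz = 24 Hz.
Distinct values: {16 Hz, 20 Hz, 24 Hz}.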